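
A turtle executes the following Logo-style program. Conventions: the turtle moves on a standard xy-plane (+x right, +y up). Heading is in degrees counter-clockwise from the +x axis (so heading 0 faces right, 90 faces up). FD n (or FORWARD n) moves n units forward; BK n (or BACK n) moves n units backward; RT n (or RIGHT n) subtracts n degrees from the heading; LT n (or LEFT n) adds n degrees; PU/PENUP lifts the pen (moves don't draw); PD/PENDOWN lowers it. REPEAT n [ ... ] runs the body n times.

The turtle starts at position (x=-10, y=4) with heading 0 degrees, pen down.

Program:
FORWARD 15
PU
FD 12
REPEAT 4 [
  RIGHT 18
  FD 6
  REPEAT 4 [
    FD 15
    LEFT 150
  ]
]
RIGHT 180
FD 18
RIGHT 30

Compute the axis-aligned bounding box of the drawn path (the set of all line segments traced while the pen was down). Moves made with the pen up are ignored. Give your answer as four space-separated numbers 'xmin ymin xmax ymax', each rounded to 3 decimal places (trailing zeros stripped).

Executing turtle program step by step:
Start: pos=(-10,4), heading=0, pen down
FD 15: (-10,4) -> (5,4) [heading=0, draw]
PU: pen up
FD 12: (5,4) -> (17,4) [heading=0, move]
REPEAT 4 [
  -- iteration 1/4 --
  RT 18: heading 0 -> 342
  FD 6: (17,4) -> (22.706,2.146) [heading=342, move]
  REPEAT 4 [
    -- iteration 1/4 --
    FD 15: (22.706,2.146) -> (36.972,-2.489) [heading=342, move]
    LT 150: heading 342 -> 132
    -- iteration 2/4 --
    FD 15: (36.972,-2.489) -> (26.935,8.658) [heading=132, move]
    LT 150: heading 132 -> 282
    -- iteration 3/4 --
    FD 15: (26.935,8.658) -> (30.054,-6.014) [heading=282, move]
    LT 150: heading 282 -> 72
    -- iteration 4/4 --
    FD 15: (30.054,-6.014) -> (34.689,8.251) [heading=72, move]
    LT 150: heading 72 -> 222
  ]
  -- iteration 2/4 --
  RT 18: heading 222 -> 204
  FD 6: (34.689,8.251) -> (29.208,5.811) [heading=204, move]
  REPEAT 4 [
    -- iteration 1/4 --
    FD 15: (29.208,5.811) -> (15.505,-0.29) [heading=204, move]
    LT 150: heading 204 -> 354
    -- iteration 2/4 --
    FD 15: (15.505,-0.29) -> (30.423,-1.858) [heading=354, move]
    LT 150: heading 354 -> 144
    -- iteration 3/4 --
    FD 15: (30.423,-1.858) -> (18.287,6.959) [heading=144, move]
    LT 150: heading 144 -> 294
    -- iteration 4/4 --
    FD 15: (18.287,6.959) -> (24.388,-6.744) [heading=294, move]
    LT 150: heading 294 -> 84
  ]
  -- iteration 3/4 --
  RT 18: heading 84 -> 66
  FD 6: (24.388,-6.744) -> (26.829,-1.263) [heading=66, move]
  REPEAT 4 [
    -- iteration 1/4 --
    FD 15: (26.829,-1.263) -> (32.93,12.44) [heading=66, move]
    LT 150: heading 66 -> 216
    -- iteration 2/4 --
    FD 15: (32.93,12.44) -> (20.795,3.623) [heading=216, move]
    LT 150: heading 216 -> 6
    -- iteration 3/4 --
    FD 15: (20.795,3.623) -> (35.712,5.191) [heading=6, move]
    LT 150: heading 6 -> 156
    -- iteration 4/4 --
    FD 15: (35.712,5.191) -> (22.009,11.292) [heading=156, move]
    LT 150: heading 156 -> 306
  ]
  -- iteration 4/4 --
  RT 18: heading 306 -> 288
  FD 6: (22.009,11.292) -> (23.863,5.586) [heading=288, move]
  REPEAT 4 [
    -- iteration 1/4 --
    FD 15: (23.863,5.586) -> (28.499,-8.68) [heading=288, move]
    LT 150: heading 288 -> 78
    -- iteration 2/4 --
    FD 15: (28.499,-8.68) -> (31.617,5.992) [heading=78, move]
    LT 150: heading 78 -> 228
    -- iteration 3/4 --
    FD 15: (31.617,5.992) -> (21.58,-5.155) [heading=228, move]
    LT 150: heading 228 -> 18
    -- iteration 4/4 --
    FD 15: (21.58,-5.155) -> (35.846,-0.52) [heading=18, move]
    LT 150: heading 18 -> 168
  ]
]
RT 180: heading 168 -> 348
FD 18: (35.846,-0.52) -> (53.453,-4.262) [heading=348, move]
RT 30: heading 348 -> 318
Final: pos=(53.453,-4.262), heading=318, 1 segment(s) drawn

Segment endpoints: x in {-10, 5}, y in {4}
xmin=-10, ymin=4, xmax=5, ymax=4

Answer: -10 4 5 4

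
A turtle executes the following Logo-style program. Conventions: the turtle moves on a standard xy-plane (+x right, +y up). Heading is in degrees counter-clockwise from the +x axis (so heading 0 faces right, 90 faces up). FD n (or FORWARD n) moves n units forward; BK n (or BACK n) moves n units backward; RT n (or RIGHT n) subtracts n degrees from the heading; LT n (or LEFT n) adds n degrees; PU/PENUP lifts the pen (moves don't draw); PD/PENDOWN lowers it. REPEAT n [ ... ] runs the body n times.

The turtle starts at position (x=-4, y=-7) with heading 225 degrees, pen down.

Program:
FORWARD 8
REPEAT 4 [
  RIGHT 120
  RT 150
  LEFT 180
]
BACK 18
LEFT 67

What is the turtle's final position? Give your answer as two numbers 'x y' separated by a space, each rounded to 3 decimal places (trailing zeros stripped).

Answer: 3.071 0.071

Derivation:
Executing turtle program step by step:
Start: pos=(-4,-7), heading=225, pen down
FD 8: (-4,-7) -> (-9.657,-12.657) [heading=225, draw]
REPEAT 4 [
  -- iteration 1/4 --
  RT 120: heading 225 -> 105
  RT 150: heading 105 -> 315
  LT 180: heading 315 -> 135
  -- iteration 2/4 --
  RT 120: heading 135 -> 15
  RT 150: heading 15 -> 225
  LT 180: heading 225 -> 45
  -- iteration 3/4 --
  RT 120: heading 45 -> 285
  RT 150: heading 285 -> 135
  LT 180: heading 135 -> 315
  -- iteration 4/4 --
  RT 120: heading 315 -> 195
  RT 150: heading 195 -> 45
  LT 180: heading 45 -> 225
]
BK 18: (-9.657,-12.657) -> (3.071,0.071) [heading=225, draw]
LT 67: heading 225 -> 292
Final: pos=(3.071,0.071), heading=292, 2 segment(s) drawn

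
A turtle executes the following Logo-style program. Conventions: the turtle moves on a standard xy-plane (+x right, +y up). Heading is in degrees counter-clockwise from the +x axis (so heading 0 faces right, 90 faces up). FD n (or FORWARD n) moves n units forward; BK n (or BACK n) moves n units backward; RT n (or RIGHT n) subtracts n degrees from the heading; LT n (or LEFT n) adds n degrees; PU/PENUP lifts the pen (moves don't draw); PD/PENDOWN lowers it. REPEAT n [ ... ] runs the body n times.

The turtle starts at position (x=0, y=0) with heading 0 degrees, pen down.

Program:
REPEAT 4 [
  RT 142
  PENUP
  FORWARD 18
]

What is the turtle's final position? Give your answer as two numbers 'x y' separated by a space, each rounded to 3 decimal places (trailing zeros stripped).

Executing turtle program step by step:
Start: pos=(0,0), heading=0, pen down
REPEAT 4 [
  -- iteration 1/4 --
  RT 142: heading 0 -> 218
  PU: pen up
  FD 18: (0,0) -> (-14.184,-11.082) [heading=218, move]
  -- iteration 2/4 --
  RT 142: heading 218 -> 76
  PU: pen up
  FD 18: (-14.184,-11.082) -> (-9.83,6.383) [heading=76, move]
  -- iteration 3/4 --
  RT 142: heading 76 -> 294
  PU: pen up
  FD 18: (-9.83,6.383) -> (-2.508,-10.06) [heading=294, move]
  -- iteration 4/4 --
  RT 142: heading 294 -> 152
  PU: pen up
  FD 18: (-2.508,-10.06) -> (-18.401,-1.61) [heading=152, move]
]
Final: pos=(-18.401,-1.61), heading=152, 0 segment(s) drawn

Answer: -18.401 -1.61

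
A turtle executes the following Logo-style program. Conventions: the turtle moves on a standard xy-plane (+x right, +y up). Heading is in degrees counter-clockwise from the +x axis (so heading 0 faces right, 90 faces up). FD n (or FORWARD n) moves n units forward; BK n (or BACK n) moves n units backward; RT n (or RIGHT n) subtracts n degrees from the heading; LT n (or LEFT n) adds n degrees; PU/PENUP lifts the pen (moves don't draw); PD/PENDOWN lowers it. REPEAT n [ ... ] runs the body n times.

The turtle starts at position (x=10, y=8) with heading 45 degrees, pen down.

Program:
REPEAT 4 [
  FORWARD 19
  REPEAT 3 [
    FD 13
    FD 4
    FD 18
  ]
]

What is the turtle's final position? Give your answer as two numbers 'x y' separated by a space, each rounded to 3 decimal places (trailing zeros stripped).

Answer: 360.725 358.725

Derivation:
Executing turtle program step by step:
Start: pos=(10,8), heading=45, pen down
REPEAT 4 [
  -- iteration 1/4 --
  FD 19: (10,8) -> (23.435,21.435) [heading=45, draw]
  REPEAT 3 [
    -- iteration 1/3 --
    FD 13: (23.435,21.435) -> (32.627,30.627) [heading=45, draw]
    FD 4: (32.627,30.627) -> (35.456,33.456) [heading=45, draw]
    FD 18: (35.456,33.456) -> (48.184,46.184) [heading=45, draw]
    -- iteration 2/3 --
    FD 13: (48.184,46.184) -> (57.376,55.376) [heading=45, draw]
    FD 4: (57.376,55.376) -> (60.205,58.205) [heading=45, draw]
    FD 18: (60.205,58.205) -> (72.933,70.933) [heading=45, draw]
    -- iteration 3/3 --
    FD 13: (72.933,70.933) -> (82.125,80.125) [heading=45, draw]
    FD 4: (82.125,80.125) -> (84.953,82.953) [heading=45, draw]
    FD 18: (84.953,82.953) -> (97.681,95.681) [heading=45, draw]
  ]
  -- iteration 2/4 --
  FD 19: (97.681,95.681) -> (111.116,109.116) [heading=45, draw]
  REPEAT 3 [
    -- iteration 1/3 --
    FD 13: (111.116,109.116) -> (120.309,118.309) [heading=45, draw]
    FD 4: (120.309,118.309) -> (123.137,121.137) [heading=45, draw]
    FD 18: (123.137,121.137) -> (135.865,133.865) [heading=45, draw]
    -- iteration 2/3 --
    FD 13: (135.865,133.865) -> (145.057,143.057) [heading=45, draw]
    FD 4: (145.057,143.057) -> (147.886,145.886) [heading=45, draw]
    FD 18: (147.886,145.886) -> (160.614,158.614) [heading=45, draw]
    -- iteration 3/3 --
    FD 13: (160.614,158.614) -> (169.806,167.806) [heading=45, draw]
    FD 4: (169.806,167.806) -> (172.635,170.635) [heading=45, draw]
    FD 18: (172.635,170.635) -> (185.362,183.362) [heading=45, draw]
  ]
  -- iteration 3/4 --
  FD 19: (185.362,183.362) -> (198.798,196.798) [heading=45, draw]
  REPEAT 3 [
    -- iteration 1/3 --
    FD 13: (198.798,196.798) -> (207.99,205.99) [heading=45, draw]
    FD 4: (207.99,205.99) -> (210.818,208.818) [heading=45, draw]
    FD 18: (210.818,208.818) -> (223.546,221.546) [heading=45, draw]
    -- iteration 2/3 --
    FD 13: (223.546,221.546) -> (232.739,230.739) [heading=45, draw]
    FD 4: (232.739,230.739) -> (235.567,233.567) [heading=45, draw]
    FD 18: (235.567,233.567) -> (248.295,246.295) [heading=45, draw]
    -- iteration 3/3 --
    FD 13: (248.295,246.295) -> (257.487,255.487) [heading=45, draw]
    FD 4: (257.487,255.487) -> (260.316,258.316) [heading=45, draw]
    FD 18: (260.316,258.316) -> (273.044,271.044) [heading=45, draw]
  ]
  -- iteration 4/4 --
  FD 19: (273.044,271.044) -> (286.479,284.479) [heading=45, draw]
  REPEAT 3 [
    -- iteration 1/3 --
    FD 13: (286.479,284.479) -> (295.671,293.671) [heading=45, draw]
    FD 4: (295.671,293.671) -> (298.5,296.5) [heading=45, draw]
    FD 18: (298.5,296.5) -> (311.227,309.227) [heading=45, draw]
    -- iteration 2/3 --
    FD 13: (311.227,309.227) -> (320.42,318.42) [heading=45, draw]
    FD 4: (320.42,318.42) -> (323.248,321.248) [heading=45, draw]
    FD 18: (323.248,321.248) -> (335.976,333.976) [heading=45, draw]
    -- iteration 3/3 --
    FD 13: (335.976,333.976) -> (345.169,343.169) [heading=45, draw]
    FD 4: (345.169,343.169) -> (347.997,345.997) [heading=45, draw]
    FD 18: (347.997,345.997) -> (360.725,358.725) [heading=45, draw]
  ]
]
Final: pos=(360.725,358.725), heading=45, 40 segment(s) drawn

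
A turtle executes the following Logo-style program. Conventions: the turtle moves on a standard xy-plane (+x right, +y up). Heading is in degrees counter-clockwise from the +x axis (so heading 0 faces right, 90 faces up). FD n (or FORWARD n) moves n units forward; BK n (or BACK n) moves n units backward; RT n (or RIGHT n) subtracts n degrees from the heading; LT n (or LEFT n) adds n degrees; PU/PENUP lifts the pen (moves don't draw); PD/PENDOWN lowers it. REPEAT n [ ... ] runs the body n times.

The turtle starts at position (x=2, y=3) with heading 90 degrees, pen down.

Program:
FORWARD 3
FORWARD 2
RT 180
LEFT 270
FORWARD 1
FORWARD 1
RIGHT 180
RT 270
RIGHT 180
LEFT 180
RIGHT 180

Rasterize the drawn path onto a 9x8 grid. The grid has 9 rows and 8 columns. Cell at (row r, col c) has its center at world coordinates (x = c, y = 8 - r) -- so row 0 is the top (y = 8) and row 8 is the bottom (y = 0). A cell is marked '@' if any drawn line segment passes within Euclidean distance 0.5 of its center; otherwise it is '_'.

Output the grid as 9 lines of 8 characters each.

Segment 0: (2,3) -> (2,6)
Segment 1: (2,6) -> (2,8)
Segment 2: (2,8) -> (1,8)
Segment 3: (1,8) -> (0,8)

Answer: @@@_____
__@_____
__@_____
__@_____
__@_____
__@_____
________
________
________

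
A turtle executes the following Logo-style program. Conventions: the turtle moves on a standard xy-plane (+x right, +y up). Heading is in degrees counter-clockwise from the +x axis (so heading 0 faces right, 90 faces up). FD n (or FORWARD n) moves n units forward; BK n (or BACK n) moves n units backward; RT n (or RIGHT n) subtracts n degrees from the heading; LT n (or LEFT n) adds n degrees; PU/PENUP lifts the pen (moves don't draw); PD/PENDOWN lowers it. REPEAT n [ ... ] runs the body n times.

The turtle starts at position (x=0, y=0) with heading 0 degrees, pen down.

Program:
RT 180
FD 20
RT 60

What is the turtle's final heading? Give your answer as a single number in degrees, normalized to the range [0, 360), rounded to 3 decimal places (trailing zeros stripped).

Answer: 120

Derivation:
Executing turtle program step by step:
Start: pos=(0,0), heading=0, pen down
RT 180: heading 0 -> 180
FD 20: (0,0) -> (-20,0) [heading=180, draw]
RT 60: heading 180 -> 120
Final: pos=(-20,0), heading=120, 1 segment(s) drawn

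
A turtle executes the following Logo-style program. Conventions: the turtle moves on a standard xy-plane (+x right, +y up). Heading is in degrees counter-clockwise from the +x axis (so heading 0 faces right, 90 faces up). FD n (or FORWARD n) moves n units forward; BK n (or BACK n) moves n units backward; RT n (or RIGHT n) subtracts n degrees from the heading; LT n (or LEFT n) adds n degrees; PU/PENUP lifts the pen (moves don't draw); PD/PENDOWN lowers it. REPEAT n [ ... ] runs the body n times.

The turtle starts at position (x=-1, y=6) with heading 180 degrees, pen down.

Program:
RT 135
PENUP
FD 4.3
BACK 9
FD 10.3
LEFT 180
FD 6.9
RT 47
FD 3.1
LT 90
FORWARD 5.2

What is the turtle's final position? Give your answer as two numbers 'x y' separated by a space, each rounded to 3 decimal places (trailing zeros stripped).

Answer: -5.199 -0.008

Derivation:
Executing turtle program step by step:
Start: pos=(-1,6), heading=180, pen down
RT 135: heading 180 -> 45
PU: pen up
FD 4.3: (-1,6) -> (2.041,9.041) [heading=45, move]
BK 9: (2.041,9.041) -> (-4.323,2.677) [heading=45, move]
FD 10.3: (-4.323,2.677) -> (2.96,9.96) [heading=45, move]
LT 180: heading 45 -> 225
FD 6.9: (2.96,9.96) -> (-1.919,5.081) [heading=225, move]
RT 47: heading 225 -> 178
FD 3.1: (-1.919,5.081) -> (-5.017,5.189) [heading=178, move]
LT 90: heading 178 -> 268
FD 5.2: (-5.017,5.189) -> (-5.199,-0.008) [heading=268, move]
Final: pos=(-5.199,-0.008), heading=268, 0 segment(s) drawn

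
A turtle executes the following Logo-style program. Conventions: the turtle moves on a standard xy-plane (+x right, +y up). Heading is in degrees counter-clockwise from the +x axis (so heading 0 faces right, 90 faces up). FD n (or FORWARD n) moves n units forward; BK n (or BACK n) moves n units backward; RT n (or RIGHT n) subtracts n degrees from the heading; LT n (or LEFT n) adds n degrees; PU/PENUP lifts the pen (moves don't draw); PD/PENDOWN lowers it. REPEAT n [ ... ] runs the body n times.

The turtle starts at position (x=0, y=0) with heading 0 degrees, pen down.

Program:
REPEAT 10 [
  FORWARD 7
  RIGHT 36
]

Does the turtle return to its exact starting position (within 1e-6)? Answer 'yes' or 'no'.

Answer: yes

Derivation:
Executing turtle program step by step:
Start: pos=(0,0), heading=0, pen down
REPEAT 10 [
  -- iteration 1/10 --
  FD 7: (0,0) -> (7,0) [heading=0, draw]
  RT 36: heading 0 -> 324
  -- iteration 2/10 --
  FD 7: (7,0) -> (12.663,-4.114) [heading=324, draw]
  RT 36: heading 324 -> 288
  -- iteration 3/10 --
  FD 7: (12.663,-4.114) -> (14.826,-10.772) [heading=288, draw]
  RT 36: heading 288 -> 252
  -- iteration 4/10 --
  FD 7: (14.826,-10.772) -> (12.663,-17.429) [heading=252, draw]
  RT 36: heading 252 -> 216
  -- iteration 5/10 --
  FD 7: (12.663,-17.429) -> (7,-21.544) [heading=216, draw]
  RT 36: heading 216 -> 180
  -- iteration 6/10 --
  FD 7: (7,-21.544) -> (0,-21.544) [heading=180, draw]
  RT 36: heading 180 -> 144
  -- iteration 7/10 --
  FD 7: (0,-21.544) -> (-5.663,-17.429) [heading=144, draw]
  RT 36: heading 144 -> 108
  -- iteration 8/10 --
  FD 7: (-5.663,-17.429) -> (-7.826,-10.772) [heading=108, draw]
  RT 36: heading 108 -> 72
  -- iteration 9/10 --
  FD 7: (-7.826,-10.772) -> (-5.663,-4.114) [heading=72, draw]
  RT 36: heading 72 -> 36
  -- iteration 10/10 --
  FD 7: (-5.663,-4.114) -> (0,0) [heading=36, draw]
  RT 36: heading 36 -> 0
]
Final: pos=(0,0), heading=0, 10 segment(s) drawn

Start position: (0, 0)
Final position: (0, 0)
Distance = 0; < 1e-6 -> CLOSED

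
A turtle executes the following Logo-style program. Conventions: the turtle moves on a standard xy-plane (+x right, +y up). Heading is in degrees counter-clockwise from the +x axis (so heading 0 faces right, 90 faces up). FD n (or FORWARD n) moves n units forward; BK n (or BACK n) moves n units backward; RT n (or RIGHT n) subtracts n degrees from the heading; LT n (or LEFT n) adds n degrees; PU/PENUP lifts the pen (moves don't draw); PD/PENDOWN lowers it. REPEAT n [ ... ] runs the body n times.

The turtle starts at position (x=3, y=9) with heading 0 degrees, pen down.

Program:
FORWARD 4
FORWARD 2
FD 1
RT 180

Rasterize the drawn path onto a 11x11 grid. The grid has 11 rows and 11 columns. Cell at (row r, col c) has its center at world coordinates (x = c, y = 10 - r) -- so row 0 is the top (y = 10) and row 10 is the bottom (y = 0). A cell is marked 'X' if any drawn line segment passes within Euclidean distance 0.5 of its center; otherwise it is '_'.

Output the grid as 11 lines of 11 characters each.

Segment 0: (3,9) -> (7,9)
Segment 1: (7,9) -> (9,9)
Segment 2: (9,9) -> (10,9)

Answer: ___________
___XXXXXXXX
___________
___________
___________
___________
___________
___________
___________
___________
___________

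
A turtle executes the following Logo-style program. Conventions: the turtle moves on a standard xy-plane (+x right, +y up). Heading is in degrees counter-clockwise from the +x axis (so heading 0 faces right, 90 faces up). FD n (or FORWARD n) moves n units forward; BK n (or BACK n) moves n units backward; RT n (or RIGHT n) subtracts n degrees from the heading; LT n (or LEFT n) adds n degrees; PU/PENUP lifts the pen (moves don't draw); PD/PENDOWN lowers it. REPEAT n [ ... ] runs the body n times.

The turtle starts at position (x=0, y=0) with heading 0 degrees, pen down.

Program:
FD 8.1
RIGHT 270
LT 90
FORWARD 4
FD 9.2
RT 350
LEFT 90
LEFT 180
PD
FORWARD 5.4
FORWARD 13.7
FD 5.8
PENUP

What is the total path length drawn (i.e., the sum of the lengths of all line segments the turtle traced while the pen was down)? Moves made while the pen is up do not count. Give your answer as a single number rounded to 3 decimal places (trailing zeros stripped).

Answer: 46.2

Derivation:
Executing turtle program step by step:
Start: pos=(0,0), heading=0, pen down
FD 8.1: (0,0) -> (8.1,0) [heading=0, draw]
RT 270: heading 0 -> 90
LT 90: heading 90 -> 180
FD 4: (8.1,0) -> (4.1,0) [heading=180, draw]
FD 9.2: (4.1,0) -> (-5.1,0) [heading=180, draw]
RT 350: heading 180 -> 190
LT 90: heading 190 -> 280
LT 180: heading 280 -> 100
PD: pen down
FD 5.4: (-5.1,0) -> (-6.038,5.318) [heading=100, draw]
FD 13.7: (-6.038,5.318) -> (-8.417,18.81) [heading=100, draw]
FD 5.8: (-8.417,18.81) -> (-9.424,24.522) [heading=100, draw]
PU: pen up
Final: pos=(-9.424,24.522), heading=100, 6 segment(s) drawn

Segment lengths:
  seg 1: (0,0) -> (8.1,0), length = 8.1
  seg 2: (8.1,0) -> (4.1,0), length = 4
  seg 3: (4.1,0) -> (-5.1,0), length = 9.2
  seg 4: (-5.1,0) -> (-6.038,5.318), length = 5.4
  seg 5: (-6.038,5.318) -> (-8.417,18.81), length = 13.7
  seg 6: (-8.417,18.81) -> (-9.424,24.522), length = 5.8
Total = 46.2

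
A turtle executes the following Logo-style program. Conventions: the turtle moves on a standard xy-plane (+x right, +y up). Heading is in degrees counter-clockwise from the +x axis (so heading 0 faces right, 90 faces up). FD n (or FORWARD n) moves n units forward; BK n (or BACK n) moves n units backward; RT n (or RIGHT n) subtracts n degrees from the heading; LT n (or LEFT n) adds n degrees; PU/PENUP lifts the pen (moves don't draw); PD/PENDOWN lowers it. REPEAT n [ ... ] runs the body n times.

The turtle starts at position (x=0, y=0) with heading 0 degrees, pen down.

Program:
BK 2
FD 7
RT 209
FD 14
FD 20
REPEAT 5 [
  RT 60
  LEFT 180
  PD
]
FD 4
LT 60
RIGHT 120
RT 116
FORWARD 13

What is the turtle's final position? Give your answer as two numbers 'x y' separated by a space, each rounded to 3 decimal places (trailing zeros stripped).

Answer: -31.957 11.087

Derivation:
Executing turtle program step by step:
Start: pos=(0,0), heading=0, pen down
BK 2: (0,0) -> (-2,0) [heading=0, draw]
FD 7: (-2,0) -> (5,0) [heading=0, draw]
RT 209: heading 0 -> 151
FD 14: (5,0) -> (-7.245,6.787) [heading=151, draw]
FD 20: (-7.245,6.787) -> (-24.737,16.484) [heading=151, draw]
REPEAT 5 [
  -- iteration 1/5 --
  RT 60: heading 151 -> 91
  LT 180: heading 91 -> 271
  PD: pen down
  -- iteration 2/5 --
  RT 60: heading 271 -> 211
  LT 180: heading 211 -> 31
  PD: pen down
  -- iteration 3/5 --
  RT 60: heading 31 -> 331
  LT 180: heading 331 -> 151
  PD: pen down
  -- iteration 4/5 --
  RT 60: heading 151 -> 91
  LT 180: heading 91 -> 271
  PD: pen down
  -- iteration 5/5 --
  RT 60: heading 271 -> 211
  LT 180: heading 211 -> 31
  PD: pen down
]
FD 4: (-24.737,16.484) -> (-21.308,18.544) [heading=31, draw]
LT 60: heading 31 -> 91
RT 120: heading 91 -> 331
RT 116: heading 331 -> 215
FD 13: (-21.308,18.544) -> (-31.957,11.087) [heading=215, draw]
Final: pos=(-31.957,11.087), heading=215, 6 segment(s) drawn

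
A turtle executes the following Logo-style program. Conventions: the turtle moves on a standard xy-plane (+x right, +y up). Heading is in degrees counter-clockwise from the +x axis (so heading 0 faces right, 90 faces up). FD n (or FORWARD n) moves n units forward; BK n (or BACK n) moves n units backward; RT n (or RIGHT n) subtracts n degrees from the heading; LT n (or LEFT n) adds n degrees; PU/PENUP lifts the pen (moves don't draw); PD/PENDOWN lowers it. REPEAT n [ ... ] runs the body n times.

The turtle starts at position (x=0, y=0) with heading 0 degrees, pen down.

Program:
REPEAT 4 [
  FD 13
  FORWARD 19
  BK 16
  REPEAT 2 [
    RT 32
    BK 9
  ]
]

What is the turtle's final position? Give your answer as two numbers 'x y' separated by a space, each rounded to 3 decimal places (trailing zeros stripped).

Executing turtle program step by step:
Start: pos=(0,0), heading=0, pen down
REPEAT 4 [
  -- iteration 1/4 --
  FD 13: (0,0) -> (13,0) [heading=0, draw]
  FD 19: (13,0) -> (32,0) [heading=0, draw]
  BK 16: (32,0) -> (16,0) [heading=0, draw]
  REPEAT 2 [
    -- iteration 1/2 --
    RT 32: heading 0 -> 328
    BK 9: (16,0) -> (8.368,4.769) [heading=328, draw]
    -- iteration 2/2 --
    RT 32: heading 328 -> 296
    BK 9: (8.368,4.769) -> (4.422,12.858) [heading=296, draw]
  ]
  -- iteration 2/4 --
  FD 13: (4.422,12.858) -> (10.121,1.174) [heading=296, draw]
  FD 19: (10.121,1.174) -> (18.45,-15.903) [heading=296, draw]
  BK 16: (18.45,-15.903) -> (11.436,-1.522) [heading=296, draw]
  REPEAT 2 [
    -- iteration 1/2 --
    RT 32: heading 296 -> 264
    BK 9: (11.436,-1.522) -> (12.377,7.428) [heading=264, draw]
    -- iteration 2/2 --
    RT 32: heading 264 -> 232
    BK 9: (12.377,7.428) -> (17.918,14.521) [heading=232, draw]
  ]
  -- iteration 3/4 --
  FD 13: (17.918,14.521) -> (9.914,4.276) [heading=232, draw]
  FD 19: (9.914,4.276) -> (-1.783,-10.696) [heading=232, draw]
  BK 16: (-1.783,-10.696) -> (8.067,1.912) [heading=232, draw]
  REPEAT 2 [
    -- iteration 1/2 --
    RT 32: heading 232 -> 200
    BK 9: (8.067,1.912) -> (16.525,4.991) [heading=200, draw]
    -- iteration 2/2 --
    RT 32: heading 200 -> 168
    BK 9: (16.525,4.991) -> (25.328,3.119) [heading=168, draw]
  ]
  -- iteration 4/4 --
  FD 13: (25.328,3.119) -> (12.612,5.822) [heading=168, draw]
  FD 19: (12.612,5.822) -> (-5.973,9.772) [heading=168, draw]
  BK 16: (-5.973,9.772) -> (9.677,6.446) [heading=168, draw]
  REPEAT 2 [
    -- iteration 1/2 --
    RT 32: heading 168 -> 136
    BK 9: (9.677,6.446) -> (16.152,0.194) [heading=136, draw]
    -- iteration 2/2 --
    RT 32: heading 136 -> 104
    BK 9: (16.152,0.194) -> (18.329,-8.539) [heading=104, draw]
  ]
]
Final: pos=(18.329,-8.539), heading=104, 20 segment(s) drawn

Answer: 18.329 -8.539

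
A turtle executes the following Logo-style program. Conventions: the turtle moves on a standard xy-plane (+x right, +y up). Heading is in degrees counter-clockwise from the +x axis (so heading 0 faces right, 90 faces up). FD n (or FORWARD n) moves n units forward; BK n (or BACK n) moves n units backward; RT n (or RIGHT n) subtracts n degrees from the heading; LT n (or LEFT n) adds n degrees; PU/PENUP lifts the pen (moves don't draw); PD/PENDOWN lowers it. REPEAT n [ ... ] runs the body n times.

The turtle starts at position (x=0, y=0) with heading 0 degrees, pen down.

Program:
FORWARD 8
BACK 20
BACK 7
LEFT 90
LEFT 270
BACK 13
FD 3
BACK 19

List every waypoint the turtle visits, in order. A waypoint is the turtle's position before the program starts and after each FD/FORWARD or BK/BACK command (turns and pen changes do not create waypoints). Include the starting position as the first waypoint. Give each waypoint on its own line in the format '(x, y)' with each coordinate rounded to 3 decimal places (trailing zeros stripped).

Executing turtle program step by step:
Start: pos=(0,0), heading=0, pen down
FD 8: (0,0) -> (8,0) [heading=0, draw]
BK 20: (8,0) -> (-12,0) [heading=0, draw]
BK 7: (-12,0) -> (-19,0) [heading=0, draw]
LT 90: heading 0 -> 90
LT 270: heading 90 -> 0
BK 13: (-19,0) -> (-32,0) [heading=0, draw]
FD 3: (-32,0) -> (-29,0) [heading=0, draw]
BK 19: (-29,0) -> (-48,0) [heading=0, draw]
Final: pos=(-48,0), heading=0, 6 segment(s) drawn
Waypoints (7 total):
(0, 0)
(8, 0)
(-12, 0)
(-19, 0)
(-32, 0)
(-29, 0)
(-48, 0)

Answer: (0, 0)
(8, 0)
(-12, 0)
(-19, 0)
(-32, 0)
(-29, 0)
(-48, 0)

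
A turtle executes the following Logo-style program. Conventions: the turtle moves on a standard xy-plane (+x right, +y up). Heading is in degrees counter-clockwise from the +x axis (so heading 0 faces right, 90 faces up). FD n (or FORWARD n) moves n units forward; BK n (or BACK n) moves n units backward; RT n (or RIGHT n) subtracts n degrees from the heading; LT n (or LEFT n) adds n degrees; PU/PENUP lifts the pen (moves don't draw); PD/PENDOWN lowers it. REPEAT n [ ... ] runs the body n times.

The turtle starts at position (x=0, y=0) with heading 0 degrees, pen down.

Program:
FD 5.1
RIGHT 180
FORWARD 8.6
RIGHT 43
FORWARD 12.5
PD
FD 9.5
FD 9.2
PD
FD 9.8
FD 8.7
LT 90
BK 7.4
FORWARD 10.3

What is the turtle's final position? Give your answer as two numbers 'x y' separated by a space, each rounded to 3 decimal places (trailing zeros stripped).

Answer: -41.826 31.774

Derivation:
Executing turtle program step by step:
Start: pos=(0,0), heading=0, pen down
FD 5.1: (0,0) -> (5.1,0) [heading=0, draw]
RT 180: heading 0 -> 180
FD 8.6: (5.1,0) -> (-3.5,0) [heading=180, draw]
RT 43: heading 180 -> 137
FD 12.5: (-3.5,0) -> (-12.642,8.525) [heading=137, draw]
PD: pen down
FD 9.5: (-12.642,8.525) -> (-19.59,15.004) [heading=137, draw]
FD 9.2: (-19.59,15.004) -> (-26.318,21.278) [heading=137, draw]
PD: pen down
FD 9.8: (-26.318,21.278) -> (-33.486,27.962) [heading=137, draw]
FD 8.7: (-33.486,27.962) -> (-39.848,33.895) [heading=137, draw]
LT 90: heading 137 -> 227
BK 7.4: (-39.848,33.895) -> (-34.801,39.307) [heading=227, draw]
FD 10.3: (-34.801,39.307) -> (-41.826,31.774) [heading=227, draw]
Final: pos=(-41.826,31.774), heading=227, 9 segment(s) drawn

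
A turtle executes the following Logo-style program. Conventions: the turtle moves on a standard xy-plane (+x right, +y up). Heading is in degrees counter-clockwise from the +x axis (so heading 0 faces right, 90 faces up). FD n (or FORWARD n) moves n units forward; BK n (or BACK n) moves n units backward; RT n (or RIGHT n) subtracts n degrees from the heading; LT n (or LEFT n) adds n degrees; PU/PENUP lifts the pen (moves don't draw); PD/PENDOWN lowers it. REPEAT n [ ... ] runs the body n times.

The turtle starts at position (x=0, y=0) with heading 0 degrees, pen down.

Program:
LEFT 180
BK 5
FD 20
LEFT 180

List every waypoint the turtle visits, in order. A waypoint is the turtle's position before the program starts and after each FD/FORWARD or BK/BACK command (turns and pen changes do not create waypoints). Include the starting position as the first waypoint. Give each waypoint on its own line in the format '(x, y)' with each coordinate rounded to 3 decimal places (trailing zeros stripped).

Executing turtle program step by step:
Start: pos=(0,0), heading=0, pen down
LT 180: heading 0 -> 180
BK 5: (0,0) -> (5,0) [heading=180, draw]
FD 20: (5,0) -> (-15,0) [heading=180, draw]
LT 180: heading 180 -> 0
Final: pos=(-15,0), heading=0, 2 segment(s) drawn
Waypoints (3 total):
(0, 0)
(5, 0)
(-15, 0)

Answer: (0, 0)
(5, 0)
(-15, 0)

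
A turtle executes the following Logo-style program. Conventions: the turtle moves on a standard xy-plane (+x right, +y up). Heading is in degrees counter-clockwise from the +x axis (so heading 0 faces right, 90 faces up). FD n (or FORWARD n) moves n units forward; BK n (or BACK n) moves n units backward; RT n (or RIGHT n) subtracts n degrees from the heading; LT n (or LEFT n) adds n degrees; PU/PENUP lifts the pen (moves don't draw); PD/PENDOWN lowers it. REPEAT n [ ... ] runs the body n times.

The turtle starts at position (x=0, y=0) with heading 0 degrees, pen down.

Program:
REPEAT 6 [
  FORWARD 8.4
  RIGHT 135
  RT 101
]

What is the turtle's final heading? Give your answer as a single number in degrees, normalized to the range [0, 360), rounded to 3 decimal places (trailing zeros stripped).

Answer: 24

Derivation:
Executing turtle program step by step:
Start: pos=(0,0), heading=0, pen down
REPEAT 6 [
  -- iteration 1/6 --
  FD 8.4: (0,0) -> (8.4,0) [heading=0, draw]
  RT 135: heading 0 -> 225
  RT 101: heading 225 -> 124
  -- iteration 2/6 --
  FD 8.4: (8.4,0) -> (3.703,6.964) [heading=124, draw]
  RT 135: heading 124 -> 349
  RT 101: heading 349 -> 248
  -- iteration 3/6 --
  FD 8.4: (3.703,6.964) -> (0.556,-0.824) [heading=248, draw]
  RT 135: heading 248 -> 113
  RT 101: heading 113 -> 12
  -- iteration 4/6 --
  FD 8.4: (0.556,-0.824) -> (8.773,0.922) [heading=12, draw]
  RT 135: heading 12 -> 237
  RT 101: heading 237 -> 136
  -- iteration 5/6 --
  FD 8.4: (8.773,0.922) -> (2.73,6.757) [heading=136, draw]
  RT 135: heading 136 -> 1
  RT 101: heading 1 -> 260
  -- iteration 6/6 --
  FD 8.4: (2.73,6.757) -> (1.271,-1.515) [heading=260, draw]
  RT 135: heading 260 -> 125
  RT 101: heading 125 -> 24
]
Final: pos=(1.271,-1.515), heading=24, 6 segment(s) drawn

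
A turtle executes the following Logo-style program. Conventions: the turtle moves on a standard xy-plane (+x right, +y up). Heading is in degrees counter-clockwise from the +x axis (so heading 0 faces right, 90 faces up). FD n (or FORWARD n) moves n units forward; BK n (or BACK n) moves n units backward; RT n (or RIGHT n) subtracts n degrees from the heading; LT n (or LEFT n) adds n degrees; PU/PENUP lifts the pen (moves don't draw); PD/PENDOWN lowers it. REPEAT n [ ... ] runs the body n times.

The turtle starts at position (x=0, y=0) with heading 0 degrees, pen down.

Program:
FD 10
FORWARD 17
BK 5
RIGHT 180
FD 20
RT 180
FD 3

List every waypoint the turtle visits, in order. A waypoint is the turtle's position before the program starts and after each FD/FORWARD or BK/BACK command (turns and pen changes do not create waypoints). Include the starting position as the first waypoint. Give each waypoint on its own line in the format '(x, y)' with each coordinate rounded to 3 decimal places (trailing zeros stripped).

Executing turtle program step by step:
Start: pos=(0,0), heading=0, pen down
FD 10: (0,0) -> (10,0) [heading=0, draw]
FD 17: (10,0) -> (27,0) [heading=0, draw]
BK 5: (27,0) -> (22,0) [heading=0, draw]
RT 180: heading 0 -> 180
FD 20: (22,0) -> (2,0) [heading=180, draw]
RT 180: heading 180 -> 0
FD 3: (2,0) -> (5,0) [heading=0, draw]
Final: pos=(5,0), heading=0, 5 segment(s) drawn
Waypoints (6 total):
(0, 0)
(10, 0)
(27, 0)
(22, 0)
(2, 0)
(5, 0)

Answer: (0, 0)
(10, 0)
(27, 0)
(22, 0)
(2, 0)
(5, 0)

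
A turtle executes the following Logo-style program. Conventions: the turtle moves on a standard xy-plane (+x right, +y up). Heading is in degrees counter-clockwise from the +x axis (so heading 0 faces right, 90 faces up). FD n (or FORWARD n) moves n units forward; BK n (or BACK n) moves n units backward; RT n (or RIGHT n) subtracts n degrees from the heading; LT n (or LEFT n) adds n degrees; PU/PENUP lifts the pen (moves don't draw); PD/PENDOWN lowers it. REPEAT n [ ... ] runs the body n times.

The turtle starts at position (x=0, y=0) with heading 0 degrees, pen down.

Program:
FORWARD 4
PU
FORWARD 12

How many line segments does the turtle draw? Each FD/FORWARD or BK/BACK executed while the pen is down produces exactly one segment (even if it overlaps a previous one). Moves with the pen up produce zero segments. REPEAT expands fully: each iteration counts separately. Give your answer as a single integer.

Answer: 1

Derivation:
Executing turtle program step by step:
Start: pos=(0,0), heading=0, pen down
FD 4: (0,0) -> (4,0) [heading=0, draw]
PU: pen up
FD 12: (4,0) -> (16,0) [heading=0, move]
Final: pos=(16,0), heading=0, 1 segment(s) drawn
Segments drawn: 1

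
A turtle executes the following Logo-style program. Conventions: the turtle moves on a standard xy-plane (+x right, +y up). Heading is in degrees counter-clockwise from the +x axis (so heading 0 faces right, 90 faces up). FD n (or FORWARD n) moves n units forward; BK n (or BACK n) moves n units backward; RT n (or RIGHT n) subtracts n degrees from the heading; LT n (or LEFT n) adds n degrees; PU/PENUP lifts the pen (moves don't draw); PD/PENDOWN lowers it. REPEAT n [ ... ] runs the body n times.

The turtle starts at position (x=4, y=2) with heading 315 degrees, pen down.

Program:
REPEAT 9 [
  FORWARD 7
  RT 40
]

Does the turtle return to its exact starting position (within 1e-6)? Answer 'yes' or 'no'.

Answer: yes

Derivation:
Executing turtle program step by step:
Start: pos=(4,2), heading=315, pen down
REPEAT 9 [
  -- iteration 1/9 --
  FD 7: (4,2) -> (8.95,-2.95) [heading=315, draw]
  RT 40: heading 315 -> 275
  -- iteration 2/9 --
  FD 7: (8.95,-2.95) -> (9.56,-9.923) [heading=275, draw]
  RT 40: heading 275 -> 235
  -- iteration 3/9 --
  FD 7: (9.56,-9.923) -> (5.545,-15.657) [heading=235, draw]
  RT 40: heading 235 -> 195
  -- iteration 4/9 --
  FD 7: (5.545,-15.657) -> (-1.217,-17.469) [heading=195, draw]
  RT 40: heading 195 -> 155
  -- iteration 5/9 --
  FD 7: (-1.217,-17.469) -> (-7.561,-14.511) [heading=155, draw]
  RT 40: heading 155 -> 115
  -- iteration 6/9 --
  FD 7: (-7.561,-14.511) -> (-10.519,-8.166) [heading=115, draw]
  RT 40: heading 115 -> 75
  -- iteration 7/9 --
  FD 7: (-10.519,-8.166) -> (-8.707,-1.405) [heading=75, draw]
  RT 40: heading 75 -> 35
  -- iteration 8/9 --
  FD 7: (-8.707,-1.405) -> (-2.973,2.61) [heading=35, draw]
  RT 40: heading 35 -> 355
  -- iteration 9/9 --
  FD 7: (-2.973,2.61) -> (4,2) [heading=355, draw]
  RT 40: heading 355 -> 315
]
Final: pos=(4,2), heading=315, 9 segment(s) drawn

Start position: (4, 2)
Final position: (4, 2)
Distance = 0; < 1e-6 -> CLOSED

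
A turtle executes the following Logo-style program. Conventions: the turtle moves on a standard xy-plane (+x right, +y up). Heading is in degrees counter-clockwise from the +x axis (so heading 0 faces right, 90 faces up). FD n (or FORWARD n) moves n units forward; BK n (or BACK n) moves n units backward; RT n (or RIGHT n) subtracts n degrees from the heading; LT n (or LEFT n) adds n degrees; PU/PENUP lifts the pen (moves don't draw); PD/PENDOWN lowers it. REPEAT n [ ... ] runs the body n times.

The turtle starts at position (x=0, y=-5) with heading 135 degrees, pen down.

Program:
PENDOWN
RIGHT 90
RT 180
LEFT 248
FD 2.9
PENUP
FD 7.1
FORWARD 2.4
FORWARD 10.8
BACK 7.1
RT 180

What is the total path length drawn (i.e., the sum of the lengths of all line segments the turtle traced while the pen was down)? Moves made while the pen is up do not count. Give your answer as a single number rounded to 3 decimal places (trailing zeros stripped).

Answer: 2.9

Derivation:
Executing turtle program step by step:
Start: pos=(0,-5), heading=135, pen down
PD: pen down
RT 90: heading 135 -> 45
RT 180: heading 45 -> 225
LT 248: heading 225 -> 113
FD 2.9: (0,-5) -> (-1.133,-2.331) [heading=113, draw]
PU: pen up
FD 7.1: (-1.133,-2.331) -> (-3.907,4.205) [heading=113, move]
FD 2.4: (-3.907,4.205) -> (-4.845,6.414) [heading=113, move]
FD 10.8: (-4.845,6.414) -> (-9.065,16.356) [heading=113, move]
BK 7.1: (-9.065,16.356) -> (-6.291,9.82) [heading=113, move]
RT 180: heading 113 -> 293
Final: pos=(-6.291,9.82), heading=293, 1 segment(s) drawn

Segment lengths:
  seg 1: (0,-5) -> (-1.133,-2.331), length = 2.9
Total = 2.9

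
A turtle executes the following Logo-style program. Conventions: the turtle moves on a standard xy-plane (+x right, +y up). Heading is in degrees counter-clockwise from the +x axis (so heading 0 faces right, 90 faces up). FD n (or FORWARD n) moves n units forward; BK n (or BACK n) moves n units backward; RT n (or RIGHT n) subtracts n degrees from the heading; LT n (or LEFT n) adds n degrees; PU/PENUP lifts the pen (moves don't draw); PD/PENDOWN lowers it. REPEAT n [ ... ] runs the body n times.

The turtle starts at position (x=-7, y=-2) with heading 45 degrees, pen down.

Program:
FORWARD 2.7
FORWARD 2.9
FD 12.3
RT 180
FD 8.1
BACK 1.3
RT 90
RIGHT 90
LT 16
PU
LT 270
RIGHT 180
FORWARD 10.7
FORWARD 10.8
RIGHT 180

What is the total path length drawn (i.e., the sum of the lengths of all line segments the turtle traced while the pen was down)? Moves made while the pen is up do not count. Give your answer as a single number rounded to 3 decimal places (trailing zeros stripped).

Executing turtle program step by step:
Start: pos=(-7,-2), heading=45, pen down
FD 2.7: (-7,-2) -> (-5.091,-0.091) [heading=45, draw]
FD 2.9: (-5.091,-0.091) -> (-3.04,1.96) [heading=45, draw]
FD 12.3: (-3.04,1.96) -> (5.657,10.657) [heading=45, draw]
RT 180: heading 45 -> 225
FD 8.1: (5.657,10.657) -> (-0.07,4.93) [heading=225, draw]
BK 1.3: (-0.07,4.93) -> (0.849,5.849) [heading=225, draw]
RT 90: heading 225 -> 135
RT 90: heading 135 -> 45
LT 16: heading 45 -> 61
PU: pen up
LT 270: heading 61 -> 331
RT 180: heading 331 -> 151
FD 10.7: (0.849,5.849) -> (-8.51,11.036) [heading=151, move]
FD 10.8: (-8.51,11.036) -> (-17.955,16.272) [heading=151, move]
RT 180: heading 151 -> 331
Final: pos=(-17.955,16.272), heading=331, 5 segment(s) drawn

Segment lengths:
  seg 1: (-7,-2) -> (-5.091,-0.091), length = 2.7
  seg 2: (-5.091,-0.091) -> (-3.04,1.96), length = 2.9
  seg 3: (-3.04,1.96) -> (5.657,10.657), length = 12.3
  seg 4: (5.657,10.657) -> (-0.07,4.93), length = 8.1
  seg 5: (-0.07,4.93) -> (0.849,5.849), length = 1.3
Total = 27.3

Answer: 27.3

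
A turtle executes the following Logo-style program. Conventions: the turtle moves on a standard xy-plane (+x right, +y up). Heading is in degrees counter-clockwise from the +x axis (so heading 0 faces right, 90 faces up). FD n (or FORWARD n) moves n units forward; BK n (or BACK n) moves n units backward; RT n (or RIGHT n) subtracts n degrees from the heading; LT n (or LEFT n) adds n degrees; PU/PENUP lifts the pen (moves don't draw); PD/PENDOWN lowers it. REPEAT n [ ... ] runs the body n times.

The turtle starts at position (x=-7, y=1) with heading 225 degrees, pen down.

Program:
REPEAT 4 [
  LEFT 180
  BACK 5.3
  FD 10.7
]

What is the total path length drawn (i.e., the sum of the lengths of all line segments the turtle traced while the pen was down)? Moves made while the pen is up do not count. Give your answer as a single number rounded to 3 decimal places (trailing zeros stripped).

Answer: 64

Derivation:
Executing turtle program step by step:
Start: pos=(-7,1), heading=225, pen down
REPEAT 4 [
  -- iteration 1/4 --
  LT 180: heading 225 -> 45
  BK 5.3: (-7,1) -> (-10.748,-2.748) [heading=45, draw]
  FD 10.7: (-10.748,-2.748) -> (-3.182,4.818) [heading=45, draw]
  -- iteration 2/4 --
  LT 180: heading 45 -> 225
  BK 5.3: (-3.182,4.818) -> (0.566,8.566) [heading=225, draw]
  FD 10.7: (0.566,8.566) -> (-7,1) [heading=225, draw]
  -- iteration 3/4 --
  LT 180: heading 225 -> 45
  BK 5.3: (-7,1) -> (-10.748,-2.748) [heading=45, draw]
  FD 10.7: (-10.748,-2.748) -> (-3.182,4.818) [heading=45, draw]
  -- iteration 4/4 --
  LT 180: heading 45 -> 225
  BK 5.3: (-3.182,4.818) -> (0.566,8.566) [heading=225, draw]
  FD 10.7: (0.566,8.566) -> (-7,1) [heading=225, draw]
]
Final: pos=(-7,1), heading=225, 8 segment(s) drawn

Segment lengths:
  seg 1: (-7,1) -> (-10.748,-2.748), length = 5.3
  seg 2: (-10.748,-2.748) -> (-3.182,4.818), length = 10.7
  seg 3: (-3.182,4.818) -> (0.566,8.566), length = 5.3
  seg 4: (0.566,8.566) -> (-7,1), length = 10.7
  seg 5: (-7,1) -> (-10.748,-2.748), length = 5.3
  seg 6: (-10.748,-2.748) -> (-3.182,4.818), length = 10.7
  seg 7: (-3.182,4.818) -> (0.566,8.566), length = 5.3
  seg 8: (0.566,8.566) -> (-7,1), length = 10.7
Total = 64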